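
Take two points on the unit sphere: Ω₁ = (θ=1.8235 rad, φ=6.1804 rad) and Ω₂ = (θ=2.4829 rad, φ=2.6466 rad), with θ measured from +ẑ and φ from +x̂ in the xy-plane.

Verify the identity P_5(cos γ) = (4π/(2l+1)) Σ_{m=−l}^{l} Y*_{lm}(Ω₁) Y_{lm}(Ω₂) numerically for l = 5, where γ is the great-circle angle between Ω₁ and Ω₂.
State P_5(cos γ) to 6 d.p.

Summing Y*_{l m}(θ₁,φ₁)·Y_{l m}(θ₂,φ₂) over m ∈ [−5, 5]; prefactor 4π/(2·5+1) = 1.142397:
  [-5]  conj(Y_{5,-5})(Ω₁) = (0.343942, -0.194164) ; Y_{5,-5}(Ω₂) = (0.031338, -0.024656) ; Δ = (0.005991, -0.014565)
  [-4]  conj(Y_{5,-4})(Ω₁) = (-0.295641, 0.128896) ; Y_{5,-4}(Ω₂) = (0.064814, -0.149462) ; Δ = (0.000103, 0.052541)
  [-3]  conj(Y_{5,-3})(Ω₁) = (-0.130873, 0.041685) ; Y_{5,-3}(Ω₂) = (-0.031470, -0.365803) ; Δ = (0.019367, 0.046562)
  [-2]  conj(Y_{5,-2})(Ω₁) = (0.315951, -0.065881) ; Y_{5,-2}(Ω₂) = (-0.241361, -0.367744) ; Δ = (-0.100485, -0.100288)
  [-1]  conj(Y_{5,-1})(Ω₁) = (0.063824, -0.006583) ; Y_{5,-1}(Ω₂) = (-0.078916, -0.042600) ; Δ = (-0.005317, -0.002199)
  [+0]  conj(Y_{5,0})(Ω₁) = (-0.317853, -0.000000) ; Y_{5,0}(Ω₂) = (0.382653, 0.000000) ; Δ = (-0.121627, -0.000000)
  [+1]  conj(Y_{5,1})(Ω₁) = (-0.063824, -0.006583) ; Y_{5,1}(Ω₂) = (0.078916, -0.042600) ; Δ = (-0.005317, 0.002199)
  [+2]  conj(Y_{5,2})(Ω₁) = (0.315951, 0.065881) ; Y_{5,2}(Ω₂) = (-0.241361, 0.367744) ; Δ = (-0.100485, 0.100288)
  [+3]  conj(Y_{5,3})(Ω₁) = (0.130873, 0.041685) ; Y_{5,3}(Ω₂) = (0.031470, -0.365803) ; Δ = (0.019367, -0.046562)
  [+4]  conj(Y_{5,4})(Ω₁) = (-0.295641, -0.128896) ; Y_{5,4}(Ω₂) = (0.064814, 0.149462) ; Δ = (0.000103, -0.052541)
  [+5]  conj(Y_{5,5})(Ω₁) = (-0.343942, -0.194164) ; Y_{5,5}(Ω₂) = (-0.031338, -0.024656) ; Δ = (0.005991, 0.014565)
Σ over m = (-0.282310, 0.000000); ×(4π/11) → (-0.322510, 0.000000). Real part: -0.322510

-0.322510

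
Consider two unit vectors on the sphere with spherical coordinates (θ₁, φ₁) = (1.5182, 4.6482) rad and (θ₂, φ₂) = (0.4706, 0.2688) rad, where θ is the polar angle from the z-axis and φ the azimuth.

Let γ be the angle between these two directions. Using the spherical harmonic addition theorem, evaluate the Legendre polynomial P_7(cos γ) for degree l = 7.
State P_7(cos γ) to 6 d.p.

0.201342

Term-by-term m-sum for l=7 (normalisation 4π/15 = 0.837758):
  [-7]  conj(Y_{7,-7})(Ω₁) = 0.21510 + 0.44606j ; Y_{7,-7}(Ω₂) = -0.00060 - 0.00188j ; Δ = 0.00071 - 0.00067j
  [-6]  conj(Y_{7,-6})(Ω₁) = -0.09040 + 0.03665j ; Y_{7,-6}(Ω₂) = -0.00061 - 0.01448j ; Δ = 0.00059 + 0.00129j
  [-5]  conj(Y_{7,-5})(Ω₁) = 0.11082 + 0.33337j ; Y_{7,-5}(Ω₂) = 0.01475 - 0.06391j ; Δ = 0.02294 - 0.00217j
  [-4]  conj(Y_{7,-4})(Ω₁) = -0.11000 + 0.02888j ; Y_{7,-4}(Ω₂) = 0.09634 - 0.17820j ; Δ = -0.00545 + 0.02238j
  [-3]  conj(Y_{7,-3})(Ω₁) = 0.05943 + 0.30481j ; Y_{7,-3}(Ω₂) = 0.29132 - 0.30382j ; Δ = 0.10992 + 0.07074j
  [-2]  conj(Y_{7,-2})(Ω₁) = -0.11956 + 0.01543j ; Y_{7,-2}(Ω₂) = 0.43982 - 0.26221j ; Δ = -0.04854 + 0.03814j
  [-1]  conj(Y_{7,-1})(Ω₁) = 0.01895 + 0.29476j ; Y_{7,-1}(Ω₂) = 0.13773 - 0.03794j ; Δ = 0.01379 + 0.03988j
  [+0]  conj(Y_{7,0})(Ω₁) = -0.12254 + 0.00000j ; Y_{7,0}(Ω₂) = -0.42777 + 0.00000j ; Δ = 0.05242 + 0.00000j
  [+1]  conj(Y_{7,1})(Ω₁) = -0.01895 + 0.29476j ; Y_{7,1}(Ω₂) = -0.13773 - 0.03794j ; Δ = 0.01379 - 0.03988j
  [+2]  conj(Y_{7,2})(Ω₁) = -0.11956 - 0.01543j ; Y_{7,2}(Ω₂) = 0.43982 + 0.26221j ; Δ = -0.04854 - 0.03814j
  [+3]  conj(Y_{7,3})(Ω₁) = -0.05943 + 0.30481j ; Y_{7,3}(Ω₂) = -0.29132 - 0.30382j ; Δ = 0.10992 - 0.07074j
  [+4]  conj(Y_{7,4})(Ω₁) = -0.11000 - 0.02888j ; Y_{7,4}(Ω₂) = 0.09634 + 0.17820j ; Δ = -0.00545 - 0.02238j
  [+5]  conj(Y_{7,5})(Ω₁) = -0.11082 + 0.33337j ; Y_{7,5}(Ω₂) = -0.01475 - 0.06391j ; Δ = 0.02294 + 0.00217j
  [+6]  conj(Y_{7,6})(Ω₁) = -0.09040 - 0.03665j ; Y_{7,6}(Ω₂) = -0.00061 + 0.01448j ; Δ = 0.00059 - 0.00129j
  [+7]  conj(Y_{7,7})(Ω₁) = -0.21510 + 0.44606j ; Y_{7,7}(Ω₂) = 0.00060 - 0.00188j ; Δ = 0.00071 + 0.00067j
Σ over m = 0.24033 + 0.00000j; ×(4π/15) → 0.20134 + 0.00000j. Real part: 0.201342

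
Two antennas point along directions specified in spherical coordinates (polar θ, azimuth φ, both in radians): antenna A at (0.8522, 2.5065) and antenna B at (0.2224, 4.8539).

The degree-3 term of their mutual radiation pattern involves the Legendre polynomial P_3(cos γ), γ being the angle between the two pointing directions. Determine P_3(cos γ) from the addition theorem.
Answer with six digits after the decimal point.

Term-by-term m-sum for l=3 (normalisation 4π/7 = 1.795196):
  term(m=-3) = 0.00058 - 0.00055j   from Y*(Ω₁)=0.05842 + 0.16808j, Y(Ω₂)=-0.00184 - 0.00408j
  term(m=-2) = -0.00033 + 0.01848j   from Y*(Ω₁)=0.11288 - 0.36412j, Y(Ω₂)=-0.04657 + 0.01354j
  term(m=-1) = -0.05328 - 0.05423j   from Y*(Ω₁)=-0.22854 + 0.16842j, Y(Ω₂)=0.03777 + 0.26512j
  term(m=+0) = -0.13086 + 0.00000j   from Y*(Ω₁)=-0.20465 + 0.00000j, Y(Ω₂)=0.63943 + 0.00000j
  term(m=+1) = -0.05328 + 0.05423j   from Y*(Ω₁)=0.22854 + 0.16842j, Y(Ω₂)=-0.03777 + 0.26512j
  term(m=+2) = -0.00033 - 0.01848j   from Y*(Ω₁)=0.11288 + 0.36412j, Y(Ω₂)=-0.04657 - 0.01354j
  term(m=+3) = 0.00058 + 0.00055j   from Y*(Ω₁)=-0.05842 + 0.16808j, Y(Ω₂)=0.00184 - 0.00408j
Total Σ_m = -0.23692 + 0.00000j. Multiply by 1.795196: -0.42531 + 0.00000j. P_3(cos γ) = -0.425314

-0.425314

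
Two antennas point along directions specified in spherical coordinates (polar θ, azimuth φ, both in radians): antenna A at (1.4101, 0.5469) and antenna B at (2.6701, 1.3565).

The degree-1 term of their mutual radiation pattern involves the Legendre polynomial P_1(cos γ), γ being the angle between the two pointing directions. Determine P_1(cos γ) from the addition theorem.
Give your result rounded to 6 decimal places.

Addition theorem: P_1(cos γ) = (4π/3) Σ_m Y*_{lm}(Ω₁) Y_{lm}(Ω₂), m = −1…1:
  m=-1: (0.291299, 0.177357) × (0.033373, -0.153340) = (0.036917, -0.038749)  (running Σ = (0.036917, -0.038749))
  m=0: (0.078179, -0.000000) × (-0.435292, 0.000000) = (-0.034031, 0.000000)  (running Σ = (0.002886, -0.038749))
  m=1: (-0.291299, 0.177357) × (-0.033373, -0.153340) = (0.036917, 0.038749)  (running Σ = (0.039804, 0.000000))
Σ over m = (0.039804, 0.000000); ×(4π/3) → (0.166729, 0.000000). Real part: 0.166729

0.166729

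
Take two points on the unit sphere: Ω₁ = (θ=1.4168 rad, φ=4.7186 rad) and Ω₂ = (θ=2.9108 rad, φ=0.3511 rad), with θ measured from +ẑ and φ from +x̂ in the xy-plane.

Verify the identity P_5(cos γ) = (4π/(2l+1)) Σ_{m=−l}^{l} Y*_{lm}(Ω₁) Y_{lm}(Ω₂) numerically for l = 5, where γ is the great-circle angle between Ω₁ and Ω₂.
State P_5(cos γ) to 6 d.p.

Summing Y*_{l m}(θ₁,φ₁)·Y_{l m}(θ₂,φ₂) over m ∈ [−5, 5]; prefactor 4π/(2·5+1) = 1.142397:
  term(m=-5) = (-0.000126, 0.000019)   from Y*(Ω₁)=(0.013579, -0.437101), Y(Ω₂)=(-0.000053, -0.000286)
  term(m=-4) = (-0.000160, 0.000824)   from Y*(Ω₁)=(0.214595, 0.005333), Y(Ω₂)=(-0.000648, 0.003858)
  term(m=-3) = (-0.007052, -0.004190)   from Y*(Ω₁)=(0.004902, -0.263077), Y(Ω₂)=(0.015423, -0.027094)
  term(m=-2) = (-0.028956, 0.023887)   from Y*(Ω₁)=(0.235907, 0.002931), Y(Ω₂)=(-0.121466, 0.102767)
  term(m=-1) = (-0.035258, -0.098145)   from Y*(Ω₁)=(0.001341, -0.215917), Y(Ω₂)=(0.453520, -0.166113)
  term(m=+0) = (-0.143335, 0.000000)   from Y*(Ω₁)=(0.240163, -0.000000), Y(Ω₂)=(-0.596825, 0.000000)
  term(m=+1) = (-0.035258, 0.098145)   from Y*(Ω₁)=(-0.001341, -0.215917), Y(Ω₂)=(-0.453520, -0.166113)
  term(m=+2) = (-0.028956, -0.023887)   from Y*(Ω₁)=(0.235907, -0.002931), Y(Ω₂)=(-0.121466, -0.102767)
  term(m=+3) = (-0.007052, 0.004190)   from Y*(Ω₁)=(-0.004902, -0.263077), Y(Ω₂)=(-0.015423, -0.027094)
  term(m=+4) = (-0.000160, -0.000824)   from Y*(Ω₁)=(0.214595, -0.005333), Y(Ω₂)=(-0.000648, -0.003858)
  term(m=+5) = (-0.000126, -0.000019)   from Y*(Ω₁)=(-0.013579, -0.437101), Y(Ω₂)=(0.000053, -0.000286)
Σ over m = (-0.286439, 0.000000); ×(4π/11) → (-0.327227, 0.000000). Real part: -0.327227

-0.327227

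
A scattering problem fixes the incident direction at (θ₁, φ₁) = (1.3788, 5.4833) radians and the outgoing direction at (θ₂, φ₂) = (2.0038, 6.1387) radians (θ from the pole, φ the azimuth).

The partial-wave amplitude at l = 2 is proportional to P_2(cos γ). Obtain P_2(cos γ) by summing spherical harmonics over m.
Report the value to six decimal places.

Term-by-term m-sum for l=2 (normalisation 4π/5 = 2.513274):
  [-2]  conj(Y_{2,-2})(Ω₁) = -0.01078 - 0.37205j ; Y_{2,-2}(Ω₂) = 0.30507 + 0.09069j ; Δ = 0.03045 - 0.11448j
  [-1]  conj(Y_{2,-1})(Ω₁) = 0.10083 - 0.10380j ; Y_{2,-1}(Ω₂) = -0.29118 - 0.04237j ; Δ = -0.03376 + 0.02595j
  [+0]  conj(Y_{2,0})(Ω₁) = -0.28094 + 0.00000j ; Y_{2,0}(Ω₂) = -0.14880 + 0.00000j ; Δ = 0.04181 + 0.00000j
  [+1]  conj(Y_{2,1})(Ω₁) = -0.10083 - 0.10380j ; Y_{2,1}(Ω₂) = 0.29118 - 0.04237j ; Δ = -0.03376 - 0.02595j
  [+2]  conj(Y_{2,2})(Ω₁) = -0.01078 + 0.37205j ; Y_{2,2}(Ω₂) = 0.30507 - 0.09069j ; Δ = 0.03045 + 0.11448j
Σ over m = 0.03520 + 0.00000j; ×(4π/5) → 0.08846 + 0.00000j. Real part: 0.088463

0.088463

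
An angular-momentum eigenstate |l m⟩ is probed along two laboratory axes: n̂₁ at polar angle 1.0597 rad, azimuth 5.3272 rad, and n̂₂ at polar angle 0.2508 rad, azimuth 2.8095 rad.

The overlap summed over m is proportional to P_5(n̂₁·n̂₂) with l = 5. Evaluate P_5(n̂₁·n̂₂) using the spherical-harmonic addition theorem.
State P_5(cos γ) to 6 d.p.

0.345679

Term-by-term m-sum for l=5 (normalisation 4π/11 = 1.142397):
  term(m=-5) = 0.00010 + 0.00000j   from Y*(Ω₁)=0.01581 + 0.23375j, Y(Ω₂)=0.00004 - 0.00044j
  term(m=-4) = -0.00179 - 0.00135j   from Y*(Ω₁)=-0.32245 + 0.26201j, Y(Ω₂)=0.00129 + 0.00524j
  term(m=-3) = 0.00309 + 0.00995j   from Y*(Ω₁)=-0.25488 - 0.07154j, Y(Ω₂)=-0.02140 - 0.03305j
  term(m=-2) = -0.01037 + 0.03098j   from Y*(Ω₁)=0.05956 + 0.16773j, Y(Ω₂)=0.14453 + 0.11315j
  term(m=-1) = 0.13142 - 0.09459j   from Y*(Ω₁)=-0.18489 + 0.26185j, Y(Ω₂)=-0.47755 - 0.16469j
  term(m=+0) = 0.05769 + 0.00000j   from Y*(Ω₁)=0.10632 + 0.00000j, Y(Ω₂)=0.54264 + 0.00000j
  term(m=+1) = 0.13142 + 0.09459j   from Y*(Ω₁)=0.18489 + 0.26185j, Y(Ω₂)=0.47755 - 0.16469j
  term(m=+2) = -0.01037 - 0.03098j   from Y*(Ω₁)=0.05956 - 0.16773j, Y(Ω₂)=0.14453 - 0.11315j
  term(m=+3) = 0.00309 - 0.00995j   from Y*(Ω₁)=0.25488 - 0.07154j, Y(Ω₂)=0.02140 - 0.03305j
  term(m=+4) = -0.00179 + 0.00135j   from Y*(Ω₁)=-0.32245 - 0.26201j, Y(Ω₂)=0.00129 - 0.00524j
  term(m=+5) = 0.00010 - 0.00000j   from Y*(Ω₁)=-0.01581 + 0.23375j, Y(Ω₂)=-0.00004 - 0.00044j
Σ over m = 0.30259 - 0.00000j; ×(4π/11) → 0.34568 - 0.00000j. Real part: 0.345679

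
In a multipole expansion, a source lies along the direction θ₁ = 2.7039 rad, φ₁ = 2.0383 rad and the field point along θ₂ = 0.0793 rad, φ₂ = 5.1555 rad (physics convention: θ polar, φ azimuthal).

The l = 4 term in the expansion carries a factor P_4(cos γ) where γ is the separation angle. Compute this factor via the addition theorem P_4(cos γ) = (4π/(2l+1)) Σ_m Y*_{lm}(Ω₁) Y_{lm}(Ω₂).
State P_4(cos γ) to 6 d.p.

Addition theorem: P_4(cos γ) = (4π/9) Σ_m Y*_{lm}(Ω₁) Y_{lm}(Ω₂), m = −4…4:
  [-4]  conj(Y_{4,-4})(Ω₁) = -0.00421 + 0.01365j ; Y_{4,-4}(Ω₂) = -0.00000 - 0.00002j ; Δ = 0.00000 + 0.00000j
  [-3]  conj(Y_{4,-3})(Ω₁) = -0.08510 + 0.01446j ; Y_{4,-3}(Ω₂) = -0.00060 - 0.00015j ; Δ = 0.00005 + 0.00000j
  [-2]  conj(Y_{4,-2})(Ω₁) = -0.16924 - 0.22932j ; Y_{4,-2}(Ω₂) = -0.00791 + 0.00969j ; Δ = 0.00356 + 0.00017j
  [-1]  conj(Y_{4,-1})(Ω₁) = 0.22446 - 0.44463j ; Y_{4,-1}(Ω₂) = 0.06337 + 0.13352j ; Δ = 0.07359 + 0.00180j
  [+0]  conj(Y_{4,0})(Ω₁) = 0.20561 + 0.00000j ; Y_{4,0}(Ω₂) = 0.81988 + 0.00000j ; Δ = 0.16857 + 0.00000j
  [+1]  conj(Y_{4,1})(Ω₁) = -0.22446 - 0.44463j ; Y_{4,1}(Ω₂) = -0.06337 + 0.13352j ; Δ = 0.07359 - 0.00180j
  [+2]  conj(Y_{4,2})(Ω₁) = -0.16924 + 0.22932j ; Y_{4,2}(Ω₂) = -0.00791 - 0.00969j ; Δ = 0.00356 - 0.00017j
  [+3]  conj(Y_{4,3})(Ω₁) = 0.08510 + 0.01446j ; Y_{4,3}(Ω₂) = 0.00060 - 0.00015j ; Δ = 0.00005 - 0.00000j
  [+4]  conj(Y_{4,4})(Ω₁) = -0.00421 - 0.01365j ; Y_{4,4}(Ω₂) = -0.00000 + 0.00002j ; Δ = 0.00000 - 0.00000j
Σ over m = 0.32298 + 0.00000j; ×(4π/9) → 0.45096 + 0.00000j. Real part: 0.450962

0.450962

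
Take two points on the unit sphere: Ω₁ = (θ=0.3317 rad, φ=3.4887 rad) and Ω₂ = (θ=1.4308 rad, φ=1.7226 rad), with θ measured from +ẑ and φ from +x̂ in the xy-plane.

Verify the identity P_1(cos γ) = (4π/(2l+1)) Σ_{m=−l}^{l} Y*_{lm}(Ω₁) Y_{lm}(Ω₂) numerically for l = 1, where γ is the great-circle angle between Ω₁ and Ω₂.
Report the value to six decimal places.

0.069354

Expand P_1 via completeness: Σ_{m} conj(Y_{1,m}) at Ω₁ times Y_{1,m} at Ω₂ —
  m=-1: Y*=-0.10580 - 0.03827j  Y=-0.05173 - 0.33818j  product -0.00747 + 0.03776j
  m=+0: Y*=0.46197 + 0.00000j  Y=0.06818 + 0.00000j  product 0.03150 + 0.00000j
  m=+1: Y*=0.10580 - 0.03827j  Y=0.05173 - 0.33818j  product -0.00747 - 0.03776j
Σ over m = 0.01656 + 0.00000j; ×(4π/3) → 0.06935 + 0.00000j. Real part: 0.069354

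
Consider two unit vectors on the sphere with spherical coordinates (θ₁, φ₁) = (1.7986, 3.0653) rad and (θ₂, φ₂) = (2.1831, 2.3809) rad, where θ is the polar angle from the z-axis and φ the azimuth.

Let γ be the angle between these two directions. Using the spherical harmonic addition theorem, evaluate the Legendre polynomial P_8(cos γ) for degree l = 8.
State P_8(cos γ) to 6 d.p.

Addition theorem: P_8(cos γ) = (4π/17) Σ_m Y*_{lm}(Ω₁) Y_{lm}(Ω₂), m = −8…8:
  m=-8: Y*=+0.342572-0.239604i  Y=+0.101635-0.020353i  product +0.029940-0.031325i
  m=-7: Y*=+0.333682-0.197329i  Y=+0.167407-0.238273i  product +0.008843-0.112542i
  m=-6: Y*=-0.067805+0.033405i  Y=-0.066030-0.442180i  product +0.019248+0.027776i
  m=-5: Y*=-0.334199+0.134051i  Y=-0.264517-0.206087i  product +0.116027+0.033415i
  m=-4: Y*=-0.045620+0.014371i  Y=+0.074834-0.007419i  product -0.003307+0.001414i
  m=-3: Y*=+0.315322-0.073457i  Y=+0.239395-0.277798i  product +0.055080-0.105181i
  m=-2: Y*=+0.099864-0.015357i  Y=-0.005854-0.118379i  product -0.002403-0.011732i
  m=-1: Y*=-0.302298+0.023108i  Y=+0.229105+0.218056i  product -0.074297-0.060624i
  m=+0: Y*=-0.116191-0.000000i  Y=+0.169226+0.000000i  product -0.019663-0.000000i
  m=+1: Y*=+0.302298+0.023108i  Y=-0.229105+0.218056i  product -0.074297+0.060624i
  m=+2: Y*=+0.099864+0.015357i  Y=-0.005854+0.118379i  product -0.002403+0.011732i
  m=+3: Y*=-0.315322-0.073457i  Y=-0.239395-0.277798i  product +0.055080+0.105181i
  m=+4: Y*=-0.045620-0.014371i  Y=+0.074834+0.007419i  product -0.003307-0.001414i
  m=+5: Y*=+0.334199+0.134051i  Y=+0.264517-0.206087i  product +0.116027-0.033415i
  m=+6: Y*=-0.067805-0.033405i  Y=-0.066030+0.442180i  product +0.019248-0.027776i
  m=+7: Y*=-0.333682-0.197329i  Y=-0.167407-0.238273i  product +0.008843+0.112542i
  m=+8: Y*=+0.342572+0.239604i  Y=+0.101635+0.020353i  product +0.029940+0.031325i
Σ over m = +0.278601-0.000000i; ×(4π/17) → +0.205941-0.000000i. Real part: 0.205941

0.205941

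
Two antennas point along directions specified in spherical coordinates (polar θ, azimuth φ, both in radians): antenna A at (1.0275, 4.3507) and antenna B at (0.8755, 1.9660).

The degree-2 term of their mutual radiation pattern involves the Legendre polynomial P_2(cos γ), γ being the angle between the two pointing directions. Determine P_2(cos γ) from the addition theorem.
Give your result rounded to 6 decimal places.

-0.467733

Addition theorem: P_2(cos γ) = (4π/5) Σ_m Y*_{lm}(Ω₁) Y_{lm}(Ω₂), m = −2…2:
  term(m=-2) = (0.003673, -0.064359)   from Y*(Ω₁)=(-0.212162, 0.187352), Y(Ω₂)=(-0.160237, 0.161850)
  term(m=-1) = (-0.094446, 0.089210)   from Y*(Ω₁)=(-0.120972, -0.319752), Y(Ω₂)=(-0.146306, -0.350727)
  term(m=+0) = (-0.004559, -0.000000)   from Y*(Ω₁)=(-0.062528, -0.000000), Y(Ω₂)=(0.072904, 0.000000)
  term(m=+1) = (-0.094446, -0.089210)   from Y*(Ω₁)=(0.120972, -0.319752), Y(Ω₂)=(0.146306, -0.350727)
  term(m=+2) = (0.003673, 0.064359)   from Y*(Ω₁)=(-0.212162, -0.187352), Y(Ω₂)=(-0.160237, -0.161850)
Accumulated sum (-0.186105, 0.000000); after 4π/(2l+1) scaling, (-0.467733, 0.000000) ⇒ P_2 = -0.467733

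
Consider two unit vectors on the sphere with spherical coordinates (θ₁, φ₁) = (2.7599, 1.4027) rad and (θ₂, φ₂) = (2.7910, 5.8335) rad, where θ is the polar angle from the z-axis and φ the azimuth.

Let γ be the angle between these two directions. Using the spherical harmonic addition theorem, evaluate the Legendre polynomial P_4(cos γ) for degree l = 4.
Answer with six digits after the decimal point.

Expand P_4 via completeness: Σ_{m} conj(Y_{4,m}) at Ω₁ times Y_{4,m} at Ω₂ —
  m=-4: (0.006665, -0.005306) × (-0.001392, 0.005998) = (0.000023, 0.000047)  (running Σ = (0.000023, 0.000047))
  m=-3: (0.029008, 0.052562) × (-0.010474, -0.046460) = (0.002138, -0.001898)  (running Σ = (0.002161, -0.001851))
  m=-2: (-0.220343, 0.077001) × (0.127021, 0.159860) = (-0.040298, -0.025443)  (running Σ = (-0.038137, -0.027294))
  m=-1: (-0.082870, -0.488339) × (-0.436237, -0.210557) = (-0.066672, 0.230480)  (running Σ = (-0.104809, 0.203186))
  m=0: (0.330453, -0.000000) × (0.398661, 0.000000) = (0.131739, 0.000000)  (running Σ = (0.026929, 0.203186))
  m=1: (0.082870, -0.488339) × (0.436237, -0.210557) = (-0.066672, -0.230480)  (running Σ = (-0.039743, -0.027294))
  m=2: (-0.220343, -0.077001) × (0.127021, -0.159860) = (-0.040298, 0.025443)  (running Σ = (-0.080041, -0.001851))
  m=3: (-0.029008, 0.052562) × (0.010474, -0.046460) = (0.002138, 0.001898)  (running Σ = (-0.077902, 0.000047))
  m=4: (0.006665, 0.005306) × (-0.001392, -0.005998) = (0.000023, -0.000047)  (running Σ = (-0.077880, -0.000000))
Σ over m = (-0.077880, -0.000000); ×(4π/9) → (-0.108741, -0.000000). Real part: -0.108741

-0.108741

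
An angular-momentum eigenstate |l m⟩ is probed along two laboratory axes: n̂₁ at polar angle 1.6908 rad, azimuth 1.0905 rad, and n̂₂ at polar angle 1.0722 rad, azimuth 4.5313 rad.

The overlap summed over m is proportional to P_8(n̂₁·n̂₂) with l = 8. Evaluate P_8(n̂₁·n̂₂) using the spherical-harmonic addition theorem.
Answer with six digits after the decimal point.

Expand P_8 via completeness: Σ_{m} conj(Y_{8,m}) at Ω₁ times Y_{8,m} at Ω₂ —
  m=-8: -0.371859+0.313708i × +0.022218+0.181087i = -0.065071-0.060369i  (running Σ = -0.065071-0.060369i)
  m=-7: -0.051320-0.228979i × +0.379230-0.118630i = -0.046626-0.080748i  (running Σ = -0.111696-0.141117i)
  m=-6: -0.273474-0.072696i × -0.195422-0.371497i = +0.026437+0.115801i  (running Σ = -0.085260-0.025315i)
  m=-5: +0.176351-0.193093i × -0.068736+0.053939i = -0.001707+0.022785i  (running Σ = -0.086966-0.002531i)
  m=-4: -0.072285-0.197787i × -0.233122-0.206267i = -0.023946+0.061019i  (running Σ = -0.110912+0.058488i)
  m=-3: +0.267400+0.034934i × -0.132533+0.219469i = -0.043106+0.054056i  (running Σ = -0.154018+0.112544i)
  m=-2: +0.101293-0.144866i × -0.181126-0.068627i = -0.028289+0.019287i  (running Σ = -0.182307+0.131831i)
  m=-1: +0.125696+0.241265i × -0.053917+0.294474i = -0.077823+0.024006i  (running Σ = -0.260130+0.155838i)
  m=0: +0.166562-0.000000i × -0.152563+0.000000i = -0.025411+0.000000i  (running Σ = -0.285541+0.155838i)
  m=1: -0.125696+0.241265i × +0.053917+0.294474i = -0.077823-0.024006i  (running Σ = -0.363365+0.131831i)
  m=2: +0.101293+0.144866i × -0.181126+0.068627i = -0.028289-0.019287i  (running Σ = -0.391653+0.112544i)
  m=3: -0.267400+0.034934i × +0.132533+0.219469i = -0.043106-0.054056i  (running Σ = -0.434759+0.058488i)
  m=4: -0.072285+0.197787i × -0.233122+0.206267i = -0.023946-0.061019i  (running Σ = -0.458705-0.002531i)
  m=5: -0.176351-0.193093i × +0.068736+0.053939i = -0.001707-0.022785i  (running Σ = -0.460412-0.025315i)
  m=6: -0.273474+0.072696i × -0.195422+0.371497i = +0.026437-0.115801i  (running Σ = -0.433975-0.141117i)
  m=7: +0.051320-0.228979i × -0.379230-0.118630i = -0.046626+0.080748i  (running Σ = -0.480601-0.060369i)
  m=8: -0.371859-0.313708i × +0.022218-0.181087i = -0.065071+0.060369i  (running Σ = -0.545671-0.000000i)
Accumulated sum -0.545671-0.000000i; after 4π/(2l+1) scaling, -0.403359-0.000000i ⇒ P_8 = -0.403359

-0.403359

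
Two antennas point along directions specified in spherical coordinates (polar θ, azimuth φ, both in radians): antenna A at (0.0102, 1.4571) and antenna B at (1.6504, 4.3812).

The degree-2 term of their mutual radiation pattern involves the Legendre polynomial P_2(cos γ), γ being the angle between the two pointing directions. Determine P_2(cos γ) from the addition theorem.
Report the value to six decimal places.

-0.488000

Addition theorem: P_2(cos γ) = (4π/5) Σ_m Y*_{lm}(Ω₁) Y_{lm}(Ω₂), m = −2…2:
  m=-2: -0.00004 + 0.00001j × -0.30266 - 0.23605j = 0.00001 + 0.00001j  (running Σ = 0.00001 + 0.00001j)
  m=-1: 0.00089 + 0.00783j × 0.01991 - 0.05791j = 0.00047 + 0.00010j  (running Σ = 0.00049 + 0.00011j)
  m=0: 0.63068 + 0.00000j × -0.30941 + 0.00000j = -0.19514 + 0.00000j  (running Σ = -0.19465 + 0.00011j)
  m=1: -0.00089 + 0.00783j × -0.01991 - 0.05791j = 0.00047 - 0.00010j  (running Σ = -0.19418 + 0.00001j)
  m=2: -0.00004 - 0.00001j × -0.30266 + 0.23605j = 0.00001 - 0.00001j  (running Σ = -0.19417 + 0.00000j)
Accumulated sum -0.19417 + 0.00000j; after 4π/(2l+1) scaling, -0.48800 + 0.00000j ⇒ P_2 = -0.488000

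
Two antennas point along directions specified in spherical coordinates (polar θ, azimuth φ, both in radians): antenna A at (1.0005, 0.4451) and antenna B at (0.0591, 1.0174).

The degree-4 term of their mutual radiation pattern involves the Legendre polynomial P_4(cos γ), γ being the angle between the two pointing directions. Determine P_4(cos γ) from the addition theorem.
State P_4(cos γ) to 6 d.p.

Term-by-term m-sum for l=4 (normalisation 4π/9 = 1.396263):
  term(m=-4) = (-0.000001, -0.000001)   from Y*(Ω₁)=(-0.046225, 0.217294), Y(Ω₂)=(-0.000003, 0.000004)
  term(m=-3) = (-0.000015, -0.000103)   from Y*(Ω₁)=(0.094034, 0.391894), Y(Ω₂)=(-0.000256, -0.000023)
  term(m=-2) = (0.000711, -0.001566)   from Y*(Ω₁)=(0.155157, 0.191635), Y(Ω₂)=(-0.003121, -0.006237)
  term(m=-1) = (-0.019235, 0.012391)   from Y*(Ω₁)=(-0.186222, -0.088833), Y(Ω₂)=(0.058285, -0.094344)
  term(m=+0) = (-0.243733, -0.000000)   from Y*(Ω₁)=(-0.293100, -0.000000), Y(Ω₂)=(0.831567, 0.000000)
  term(m=+1) = (-0.019235, -0.012391)   from Y*(Ω₁)=(0.186222, -0.088833), Y(Ω₂)=(-0.058285, -0.094344)
  term(m=+2) = (0.000711, 0.001566)   from Y*(Ω₁)=(0.155157, -0.191635), Y(Ω₂)=(-0.003121, 0.006237)
  term(m=+3) = (-0.000015, 0.000103)   from Y*(Ω₁)=(-0.094034, 0.391894), Y(Ω₂)=(0.000256, -0.000023)
  term(m=+4) = (-0.000001, 0.000001)   from Y*(Ω₁)=(-0.046225, -0.217294), Y(Ω₂)=(-0.000003, -0.000004)
Total Σ_m = (-0.280812, -0.000000). Multiply by 1.396263: (-0.392088, -0.000000). P_4(cos γ) = -0.392088

-0.392088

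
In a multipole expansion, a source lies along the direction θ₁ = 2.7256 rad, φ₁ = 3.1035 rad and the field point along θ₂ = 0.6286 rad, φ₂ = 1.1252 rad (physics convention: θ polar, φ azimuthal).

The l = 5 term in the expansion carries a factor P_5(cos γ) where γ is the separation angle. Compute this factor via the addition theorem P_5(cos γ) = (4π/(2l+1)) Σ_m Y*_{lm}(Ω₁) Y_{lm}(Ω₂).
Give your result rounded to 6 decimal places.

0.334497

Term-by-term m-sum for l=5 (normalisation 4π/11 = 1.142397):
  [-5]  conj(Y_{5,-5})(Ω₁) = (-0.004911, 0.000947) ; Y_{5,-5}(Ω₂) = (0.025831, 0.019931) ; Δ = (-0.000146, -0.000073)
  [-4]  conj(Y_{5,-4})(Ω₁) = (-0.035385, 0.005434) ; Y_{5,-4}(Ω₂) = (-0.029806, 0.138760) ; Δ = (0.000301, -0.005072)
  [-3]  conj(Y_{5,-3})(Ω₁) = (-0.148102, 0.016999) ; Y_{5,-3}(Ω₂) = (-0.334435, 0.079721) ; Δ = (0.048175, -0.017492)
  [-2]  conj(Y_{5,-2})(Ω₁) = (-0.381170, 0.029096) ; Y_{5,-2}(Ω₂) = (-0.286780, -0.354924) ; Δ = (0.119639, 0.126942)
  [-1]  conj(Y_{5,-1})(Ω₁) = (-0.515735, 0.019655) ; Y_{5,-1}(Ω₂) = (0.067312, -0.140928) ; Δ = (-0.031945, 0.074004)
  [+0]  conj(Y_{5,0})(Ω₁) = (-0.057273, -0.000000) ; Y_{5,0}(Ω₂) = (-0.362386, 0.000000) ; Δ = (0.020755, 0.000000)
  [+1]  conj(Y_{5,1})(Ω₁) = (0.515735, 0.019655) ; Y_{5,1}(Ω₂) = (-0.067312, -0.140928) ; Δ = (-0.031945, -0.074004)
  [+2]  conj(Y_{5,2})(Ω₁) = (-0.381170, -0.029096) ; Y_{5,2}(Ω₂) = (-0.286780, 0.354924) ; Δ = (0.119639, -0.126942)
  [+3]  conj(Y_{5,3})(Ω₁) = (0.148102, 0.016999) ; Y_{5,3}(Ω₂) = (0.334435, 0.079721) ; Δ = (0.048175, 0.017492)
  [+4]  conj(Y_{5,4})(Ω₁) = (-0.035385, -0.005434) ; Y_{5,4}(Ω₂) = (-0.029806, -0.138760) ; Δ = (0.000301, 0.005072)
  [+5]  conj(Y_{5,5})(Ω₁) = (0.004911, 0.000947) ; Y_{5,5}(Ω₂) = (-0.025831, 0.019931) ; Δ = (-0.000146, 0.000073)
Accumulated sum (0.292803, 0.000000); after 4π/(2l+1) scaling, (0.334497, 0.000000) ⇒ P_5 = 0.334497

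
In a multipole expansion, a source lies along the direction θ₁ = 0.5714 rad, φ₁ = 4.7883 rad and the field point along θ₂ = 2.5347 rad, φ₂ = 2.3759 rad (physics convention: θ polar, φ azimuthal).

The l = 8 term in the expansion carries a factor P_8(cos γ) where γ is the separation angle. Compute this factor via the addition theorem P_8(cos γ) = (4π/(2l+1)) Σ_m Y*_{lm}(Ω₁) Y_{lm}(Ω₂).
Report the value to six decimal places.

Expand P_8 via completeness: Σ_{m} conj(Y_{8,m}) at Ω₁ times Y_{8,m} at Ω₂ —
  [-8]  conj(Y_{8,-8})(Ω₁) = 0.00310 + 0.00215j ; Y_{8,-8}(Ω₂) = 0.00570 - 0.00091j ; Δ = 0.00002 + 0.00001j
  [-7]  conj(Y_{8,-7})(Ω₁) = -0.01189 + 0.02023j ; Y_{8,-7}(Ω₂) = 0.02005 - 0.02651j ; Δ = 0.00030 + 0.00072j
  [-6]  conj(Y_{8,-6})(Ω₁) = -0.08130 - 0.03982j ; Y_{8,-6}(Ω₂) = -0.01394 - 0.11732j ; Δ = -0.00354 + 0.01009j
  [-5]  conj(Y_{8,-5})(Ω₁) = 0.08925 - 0.22374j ; Y_{8,-5}(Ω₂) = -0.22191 - 0.18199j ; Δ = -0.06052 + 0.03341j
  [-4]  conj(Y_{8,-4})(Ω₁) = 0.41816 + 0.13102j ; Y_{8,-4}(Ω₂) = -0.46559 + 0.03677j ; Δ = -0.19951 - 0.04562j
  [-3]  conj(Y_{8,-3})(Ω₁) = -0.10829 + 0.46727j ; Y_{8,-3}(Ω₂) = -0.28394 + 0.31966j ; Δ = -0.11862 - 0.16729j
  [-2]  conj(Y_{8,-2})(Ω₁) = -0.13163 - 0.02014j ; Y_{8,-2}(Ω₂) = 0.00037 + 0.00949j ; Δ = 0.00014 - 0.00126j
  [-1]  conj(Y_{8,-1})(Ω₁) = -0.02781 + 0.36567j ; Y_{8,-1}(Ω₂) = -0.29457 - 0.28319j ; Δ = 0.11175 - 0.09984j
  [+0]  conj(Y_{8,0})(Ω₁) = -0.26574 + 0.00000j ; Y_{8,0}(Ω₂) = -0.14808 + 0.00000j ; Δ = 0.03935 + 0.00000j
  [+1]  conj(Y_{8,1})(Ω₁) = 0.02781 + 0.36567j ; Y_{8,1}(Ω₂) = 0.29457 - 0.28319j ; Δ = 0.11175 + 0.09984j
  [+2]  conj(Y_{8,2})(Ω₁) = -0.13163 + 0.02014j ; Y_{8,2}(Ω₂) = 0.00037 - 0.00949j ; Δ = 0.00014 + 0.00126j
  [+3]  conj(Y_{8,3})(Ω₁) = 0.10829 + 0.46727j ; Y_{8,3}(Ω₂) = 0.28394 + 0.31966j ; Δ = -0.11862 + 0.16729j
  [+4]  conj(Y_{8,4})(Ω₁) = 0.41816 - 0.13102j ; Y_{8,4}(Ω₂) = -0.46559 - 0.03677j ; Δ = -0.19951 + 0.04562j
  [+5]  conj(Y_{8,5})(Ω₁) = -0.08925 - 0.22374j ; Y_{8,5}(Ω₂) = 0.22191 - 0.18199j ; Δ = -0.06052 - 0.03341j
  [+6]  conj(Y_{8,6})(Ω₁) = -0.08130 + 0.03982j ; Y_{8,6}(Ω₂) = -0.01394 + 0.11732j ; Δ = -0.00354 - 0.01009j
  [+7]  conj(Y_{8,7})(Ω₁) = 0.01189 + 0.02023j ; Y_{8,7}(Ω₂) = -0.02005 - 0.02651j ; Δ = 0.00030 - 0.00072j
  [+8]  conj(Y_{8,8})(Ω₁) = 0.00310 - 0.00215j ; Y_{8,8}(Ω₂) = 0.00570 + 0.00091j ; Δ = 0.00002 - 0.00001j
Σ over m = -0.50062 - 0.00000j; ×(4π/17) → -0.37005 - 0.00000j. Real part: -0.370054

-0.370054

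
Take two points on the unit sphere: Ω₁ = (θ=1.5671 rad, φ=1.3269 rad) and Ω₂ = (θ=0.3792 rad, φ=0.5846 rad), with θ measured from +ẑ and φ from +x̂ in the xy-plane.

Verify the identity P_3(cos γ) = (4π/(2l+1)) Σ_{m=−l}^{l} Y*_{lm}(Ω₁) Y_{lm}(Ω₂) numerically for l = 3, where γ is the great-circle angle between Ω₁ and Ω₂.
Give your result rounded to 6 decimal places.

-0.361644

Expand P_3 via completeness: Σ_{m} conj(Y_{3,m}) at Ω₁ times Y_{3,m} at Ω₂ —
  term(m=-3) = -0.005387+0.006997i   from Y*(Ω₁)=-0.278753-0.310428i, Y(Ω₂)=-0.003852-0.020811i
  term(m=-2) = +0.000042+0.000490i   from Y*(Ω₁)=-0.003337+0.001770i, Y(Ω₂)=+0.050853-0.119745i
  term(m=-1) = -0.094438-0.086630i   from Y*(Ω₁)=-0.078037-0.313592i, Y(Ω₂)=+0.330711-0.218852i
  term(m=+0) = -0.001886-0.000000i   from Y*(Ω₁)=-0.004138-0.000000i, Y(Ω₂)=+0.455812+0.000000i
  term(m=+1) = -0.094438+0.086630i   from Y*(Ω₁)=+0.078037-0.313592i, Y(Ω₂)=-0.330711-0.218852i
  term(m=+2) = +0.000042-0.000490i   from Y*(Ω₁)=-0.003337-0.001770i, Y(Ω₂)=+0.050853+0.119745i
  term(m=+3) = -0.005387-0.006997i   from Y*(Ω₁)=+0.278753-0.310428i, Y(Ω₂)=+0.003852-0.020811i
Total Σ_m = -0.201451-0.000000i. Multiply by 1.795196: -0.361644-0.000000i. P_3(cos γ) = -0.361644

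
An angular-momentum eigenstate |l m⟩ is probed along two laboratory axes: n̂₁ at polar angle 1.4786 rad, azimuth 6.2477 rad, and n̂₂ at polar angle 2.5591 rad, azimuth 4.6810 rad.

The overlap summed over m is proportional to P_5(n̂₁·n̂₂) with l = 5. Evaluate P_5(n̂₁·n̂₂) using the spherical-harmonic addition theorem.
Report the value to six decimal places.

-0.136329

Expand P_5 via completeness: Σ_{m} conj(Y_{5,m}) at Ω₁ times Y_{5,m} at Ω₂ —
  term(m=-5) = (0.000218, 0.010622)   from Y*(Ω₁)=(0.447227, -0.080193), Y(Ω₂)=(-0.003655, 0.023094)
  term(m=-4) = (-0.014909, 0.000244)   from Y*(Ω₁)=(0.131509, -0.018793), Y(Ω₂)=(-0.111361, -0.014056)
  term(m=-3) = (0.001178, 0.095864)   from Y*(Ω₁)=(-0.313713, 0.033523), Y(Ω₂)=(0.028572, -0.302524)
  term(m=-2) = (-0.070523, 0.000578)   from Y*(Ω₁)=(-0.150394, 0.010692), Y(Ω₂)=(0.466837, 0.029346)
  term(m=-1) = (0.000295, 0.071922)   from Y*(Ω₁)=(0.281380, -0.009989), Y(Ω₂)=(-0.008017, 0.255318)
  term(m=+0) = (0.048149, 0.000000)   from Y*(Ω₁)=(0.155167, -0.000000), Y(Ω₂)=(0.310301, 0.000000)
  term(m=+1) = (0.000295, -0.071922)   from Y*(Ω₁)=(-0.281380, -0.009989), Y(Ω₂)=(0.008017, 0.255318)
  term(m=+2) = (-0.070523, -0.000578)   from Y*(Ω₁)=(-0.150394, -0.010692), Y(Ω₂)=(0.466837, -0.029346)
  term(m=+3) = (0.001178, -0.095864)   from Y*(Ω₁)=(0.313713, 0.033523), Y(Ω₂)=(-0.028572, -0.302524)
  term(m=+4) = (-0.014909, -0.000244)   from Y*(Ω₁)=(0.131509, 0.018793), Y(Ω₂)=(-0.111361, 0.014056)
  term(m=+5) = (0.000218, -0.010622)   from Y*(Ω₁)=(-0.447227, -0.080193), Y(Ω₂)=(0.003655, 0.023094)
Accumulated sum (-0.119336, 0.000000); after 4π/(2l+1) scaling, (-0.136329, 0.000000) ⇒ P_5 = -0.136329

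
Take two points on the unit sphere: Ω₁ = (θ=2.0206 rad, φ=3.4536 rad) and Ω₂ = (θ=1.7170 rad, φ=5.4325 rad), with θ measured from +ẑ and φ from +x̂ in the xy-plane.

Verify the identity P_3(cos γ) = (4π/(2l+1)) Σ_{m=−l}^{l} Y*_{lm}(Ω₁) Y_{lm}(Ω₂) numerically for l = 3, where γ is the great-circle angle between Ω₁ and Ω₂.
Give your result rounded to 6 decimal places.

Summing Y*_{l m}(θ₁,φ₁)·Y_{l m}(θ₂,φ₂) over m ∈ [−3, 3]; prefactor 4π/(2·3+1) = 1.795196:
  term(m=-3) = 0.11579 + 0.04180j   from Y*(Ω₁)=-0.18068 - 0.24534j, Y(Ω₂)=-0.33581 + 0.22462j
  term(m=-2) = -0.03597 + 0.03826j   from Y*(Ω₁)=-0.29244 - 0.21055j, Y(Ω₂)=0.01897 - 0.14449j
  term(m=-1) = -0.00181 - 0.00418j   from Y*(Ω₁)=0.01518 + 0.00490j, Y(Ω₂)=-0.18848 - 0.21485j
  term(m=+0) = 0.05245 + 0.00000j   from Y*(Ω₁)=0.33340 + 0.00000j, Y(Ω₂)=0.15733 + 0.00000j
  term(m=+1) = -0.00181 + 0.00418j   from Y*(Ω₁)=-0.01518 + 0.00490j, Y(Ω₂)=0.18848 - 0.21485j
  term(m=+2) = -0.03597 - 0.03826j   from Y*(Ω₁)=-0.29244 + 0.21055j, Y(Ω₂)=0.01897 + 0.14449j
  term(m=+3) = 0.11579 - 0.04180j   from Y*(Ω₁)=0.18068 - 0.24534j, Y(Ω₂)=0.33581 + 0.22462j
Total Σ_m = 0.20846 + 0.00000j. Multiply by 1.795196: 0.37424 + 0.00000j. P_3(cos γ) = 0.374235

0.374235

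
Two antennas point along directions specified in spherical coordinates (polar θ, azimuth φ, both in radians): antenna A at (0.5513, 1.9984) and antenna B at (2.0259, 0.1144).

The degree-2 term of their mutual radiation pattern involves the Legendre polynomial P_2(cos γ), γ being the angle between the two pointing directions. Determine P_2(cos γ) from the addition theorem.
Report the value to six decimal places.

-0.095348

Summing Y*_{l m}(θ₁,φ₁)·Y_{l m}(θ₂,φ₂) over m ∈ [−2, 2]; prefactor 4π/(2·2+1) = 2.513274:
  m=-2: -0.069529-0.079983i × +0.303521-0.070683i = -0.026757-0.019362i  (running Σ = -0.026757-0.019362i)
  m=-1: -0.142946+0.313668i × -0.303020+0.034818i = +0.032394-0.100025i  (running Σ = +0.005638-0.119387i)
  m=0: +0.371189-0.000000i × -0.132582+0.000000i = -0.049213+0.000000i  (running Σ = -0.043575-0.119387i)
  m=1: +0.142946+0.313668i × +0.303020+0.034818i = +0.032394+0.100025i  (running Σ = -0.011181-0.019362i)
  m=2: -0.069529+0.079983i × +0.303521+0.070683i = -0.026757+0.019362i  (running Σ = -0.037938-0.000000i)
Total Σ_m = -0.037938-0.000000i. Multiply by 2.513274: -0.095348-0.000000i. P_2(cos γ) = -0.095348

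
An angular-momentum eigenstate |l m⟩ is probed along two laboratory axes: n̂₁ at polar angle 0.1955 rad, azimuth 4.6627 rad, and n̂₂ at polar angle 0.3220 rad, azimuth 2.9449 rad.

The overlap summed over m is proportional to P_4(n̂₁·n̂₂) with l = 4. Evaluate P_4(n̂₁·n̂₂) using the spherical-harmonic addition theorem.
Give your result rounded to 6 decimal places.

Addition theorem: P_4(cos γ) = (4π/9) Σ_m Y*_{lm}(Ω₁) Y_{lm}(Ω₂), m = −4…4:
  term(m=-4) = (0.000002, 0.000002)   from Y*(Ω₁)=(0.000618, -0.000124), Y(Ω₂)=(0.003134, 0.003143)
  term(m=-3) = (0.000145, -0.000306)   from Y*(Ω₁)=(0.001337, 0.008901), Y(Ω₂)=(-0.031268, -0.020939)
  term(m=-2) = (-0.012303, -0.003725)   from Y*(Ω₁)=(-0.072049, 0.007184), Y(Ω₂)=(0.163968, 0.068049)
  term(m=-1) = (-0.023112, 0.156089)   from Y*(Ω₁)=(-0.016728, -0.336371), Y(Ω₂)=(-0.459485, -0.091561)
  term(m=+0) = (0.318019, 0.000000)   from Y*(Ω₁)=(0.691881, -0.000000), Y(Ω₂)=(0.459645, 0.000000)
  term(m=+1) = (-0.023112, -0.156089)   from Y*(Ω₁)=(0.016728, -0.336371), Y(Ω₂)=(0.459485, -0.091561)
  term(m=+2) = (-0.012303, 0.003725)   from Y*(Ω₁)=(-0.072049, -0.007184), Y(Ω₂)=(0.163968, -0.068049)
  term(m=+3) = (0.000145, 0.000306)   from Y*(Ω₁)=(-0.001337, 0.008901), Y(Ω₂)=(0.031268, -0.020939)
  term(m=+4) = (0.000002, -0.000002)   from Y*(Ω₁)=(0.000618, 0.000124), Y(Ω₂)=(0.003134, -0.003143)
Accumulated sum (0.247483, -0.000000); after 4π/(2l+1) scaling, (0.345551, -0.000000) ⇒ P_4 = 0.345551

0.345551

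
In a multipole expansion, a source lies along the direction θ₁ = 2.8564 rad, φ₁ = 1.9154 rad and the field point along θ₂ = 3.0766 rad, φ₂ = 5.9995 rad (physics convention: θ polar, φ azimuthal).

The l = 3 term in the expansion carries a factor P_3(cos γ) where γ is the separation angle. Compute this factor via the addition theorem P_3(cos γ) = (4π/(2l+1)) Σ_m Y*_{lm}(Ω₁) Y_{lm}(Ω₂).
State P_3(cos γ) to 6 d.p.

Term-by-term m-sum for l=3 (normalisation 4π/7 = 1.795196):
  m=-3: (0.007984, -0.004753) × (0.000075, 0.000086) = (0.000001, 0.000000)  (running Σ = (0.000001, 0.000000))
  m=-2: (0.059908, 0.049365) × (-0.003628, -0.002312) = (-0.000103, -0.000318)  (running Σ = (-0.000102, -0.000317))
  m=-1: (-0.110709, 0.308446) × (0.080177, 0.023376) = (-0.016086, 0.022143)  (running Σ = (-0.016189, 0.021825))
  m=0: (-0.574480, -0.000000) × (-0.736923, 0.000000) = (0.423348, 0.000000)  (running Σ = (0.407159, 0.021825))
  m=1: (0.110709, 0.308446) × (-0.080177, 0.023376) = (-0.016086, -0.022143)  (running Σ = (0.391073, -0.000317))
  m=2: (0.059908, -0.049365) × (-0.003628, 0.002312) = (-0.000103, 0.000318)  (running Σ = (0.390969, 0.000000))
  m=3: (-0.007984, -0.004753) × (-0.000075, 0.000086) = (0.000001, -0.000000)  (running Σ = (0.390970, 0.000000))
Accumulated sum (0.390970, 0.000000); after 4π/(2l+1) scaling, (0.701868, 0.000000) ⇒ P_3 = 0.701868

0.701868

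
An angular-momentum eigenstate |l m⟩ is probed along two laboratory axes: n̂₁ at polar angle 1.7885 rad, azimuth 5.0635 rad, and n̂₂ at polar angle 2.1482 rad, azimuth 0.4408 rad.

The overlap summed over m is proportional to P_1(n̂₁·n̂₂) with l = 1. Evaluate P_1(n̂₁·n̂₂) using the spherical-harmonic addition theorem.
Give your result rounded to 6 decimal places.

Expand P_1 via completeness: Σ_{m} conj(Y_{1,m}) at Ω₁ times Y_{1,m} at Ω₂ —
  term(m=-1) = -0.008747-0.097262i   from Y*(Ω₁)=+0.116025-0.316758i, Y(Ω₂)=+0.261812-0.123512i
  term(m=+0) = +0.028146+0.000000i   from Y*(Ω₁)=-0.105532-0.000000i, Y(Ω₂)=-0.266704+0.000000i
  term(m=+1) = -0.008747+0.097262i   from Y*(Ω₁)=-0.116025-0.316758i, Y(Ω₂)=-0.261812-0.123512i
Total Σ_m = +0.010652+0.000000i. Multiply by 4.188790: +0.044620+0.000000i. P_1(cos γ) = 0.044620

0.044620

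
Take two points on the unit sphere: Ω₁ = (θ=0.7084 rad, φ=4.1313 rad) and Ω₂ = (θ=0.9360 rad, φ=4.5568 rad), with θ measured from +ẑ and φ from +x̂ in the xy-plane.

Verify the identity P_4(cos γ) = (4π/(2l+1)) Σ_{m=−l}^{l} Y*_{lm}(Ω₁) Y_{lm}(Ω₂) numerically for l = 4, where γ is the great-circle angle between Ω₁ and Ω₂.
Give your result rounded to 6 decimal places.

0.386705

Expand P_4 via completeness: Σ_{m} conj(Y_{4,m}) at Ω₁ times Y_{4,m} at Ω₂ —
  [-4]  conj(Y_{4,-4})(Ω₁) = -0.05426 - 0.05783j ; Y_{4,-4}(Ω₂) = 0.15114 + 0.10844j ; Δ = -0.00193 - 0.01462j
  [-3]  conj(Y_{4,-3})(Ω₁) = 0.25790 - 0.04493j ; Y_{4,-3}(Ω₂) = 0.17437 - 0.34603j ; Δ = 0.02942 - 0.09708j
  [-2]  conj(Y_{4,-2})(Ω₁) = -0.17087 + 0.39463j ; Y_{4,-2}(Ω₂) = -0.30178 - 0.09706j ; Δ = 0.08987 - 0.10251j
  [-1]  conj(Y_{4,-1})(Ω₁) = -0.13304 - 0.20258j ; Y_{4,-1}(Ω₂) = 0.01884 - 0.12014j ; Δ = -0.02685 + 0.01217j
  [+0]  conj(Y_{4,0})(Ω₁) = -0.28146 + 0.00000j ; Y_{4,0}(Ω₂) = -0.34079 + 0.00000j ; Δ = 0.09592 + 0.00000j
  [+1]  conj(Y_{4,1})(Ω₁) = 0.13304 - 0.20258j ; Y_{4,1}(Ω₂) = -0.01884 - 0.12014j ; Δ = -0.02685 - 0.01217j
  [+2]  conj(Y_{4,2})(Ω₁) = -0.17087 - 0.39463j ; Y_{4,2}(Ω₂) = -0.30178 + 0.09706j ; Δ = 0.08987 + 0.10251j
  [+3]  conj(Y_{4,3})(Ω₁) = -0.25790 - 0.04493j ; Y_{4,3}(Ω₂) = -0.17437 - 0.34603j ; Δ = 0.02942 + 0.09708j
  [+4]  conj(Y_{4,4})(Ω₁) = -0.05426 + 0.05783j ; Y_{4,4}(Ω₂) = 0.15114 - 0.10844j ; Δ = -0.00193 + 0.01462j
Σ over m = 0.27696 - 0.00000j; ×(4π/9) → 0.38670 - 0.00000j. Real part: 0.386705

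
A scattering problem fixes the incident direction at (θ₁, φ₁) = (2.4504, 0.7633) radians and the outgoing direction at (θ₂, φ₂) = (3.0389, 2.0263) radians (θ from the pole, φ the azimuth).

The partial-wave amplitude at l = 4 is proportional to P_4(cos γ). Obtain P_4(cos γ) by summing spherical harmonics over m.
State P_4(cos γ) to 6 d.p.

-0.271335

Summing Y*_{l m}(θ₁,φ₁)·Y_{l m}(θ₂,φ₂) over m ∈ [−4, 4]; prefactor 4π/(2·4+1) = 1.396263:
  m=-4: (-0.072786, 0.006451) × (-0.000012, -0.000047) = (0.000001, 0.000003)  (running Σ = (0.000001, 0.000003))
  m=-3: (0.164551, -0.187955) × (-0.001313, -0.000272) = (-0.000267, 0.000202)  (running Σ = (-0.000266, 0.000205))
  m=-2: (0.018952, 0.428526) × (-0.012770, 0.016461) = (-0.007296, -0.005160)  (running Σ = (-0.007562, -0.004955))
  m=-1: (-0.194007, -0.185616) × (0.083328, 0.170105) = (0.015408, -0.048469)  (running Σ = (0.007846, -0.053423))
  m=0: (-0.261798, -0.000000) × (0.802226, 0.000000) = (-0.210021, -0.000000)  (running Σ = (-0.202175, -0.053423))
  m=1: (0.194007, -0.185616) × (-0.083328, 0.170105) = (0.015408, 0.048469)  (running Σ = (-0.186767, -0.004955))
  m=2: (0.018952, -0.428526) × (-0.012770, -0.016461) = (-0.007296, 0.005160)  (running Σ = (-0.194063, 0.000205))
  m=3: (-0.164551, -0.187955) × (0.001313, -0.000272) = (-0.000267, -0.000202)  (running Σ = (-0.194331, 0.000003))
  m=4: (-0.072786, -0.006451) × (-0.000012, 0.000047) = (0.000001, -0.000003)  (running Σ = (-0.194329, 0.000000))
Accumulated sum (-0.194329, 0.000000); after 4π/(2l+1) scaling, (-0.271335, 0.000000) ⇒ P_4 = -0.271335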